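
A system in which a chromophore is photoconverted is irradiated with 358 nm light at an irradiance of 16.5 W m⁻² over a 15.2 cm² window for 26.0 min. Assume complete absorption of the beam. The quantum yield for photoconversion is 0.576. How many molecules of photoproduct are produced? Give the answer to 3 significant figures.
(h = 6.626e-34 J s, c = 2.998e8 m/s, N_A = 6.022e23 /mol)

Photon energy at 358 nm: hc/λ = (6.626e-34)(2.998e8)/(358e-9) = 5.549e-19 J.
Energy delivered: (16.5 W m⁻²)(15.2e-4 m²)(1560 s) = 39.12 J.
Photons incident: 39.12 / 5.549e-19 = 7.050e19, i.e. 7.050e19/6.022e23 = 1.171e-4 mol.
Product: Φ × n_abs = 0.576 × 1.171e-4 = 6.745e-5 mol.
As a count: 6.745e-5 × 6.022e23 = 4.06e19.

4.06e19 molecules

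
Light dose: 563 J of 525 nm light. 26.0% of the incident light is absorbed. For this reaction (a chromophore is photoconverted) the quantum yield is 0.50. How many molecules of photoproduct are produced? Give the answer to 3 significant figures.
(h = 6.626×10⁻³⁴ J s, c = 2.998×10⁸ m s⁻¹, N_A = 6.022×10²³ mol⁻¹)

1.93×10²⁰ molecules

Photon energy at 525 nm: hc/λ = (6.626×10⁻³⁴)(2.998×10⁸)/(525×10⁻⁹) = 3.784×10⁻¹⁹ J.
Photons incident: 563 / 3.784×10⁻¹⁹ = 1.488×10²¹, i.e. 1.488×10²¹/6.022×10²³ = 0.002471 mol.
Photons absorbed: 0.260 × 0.002471 = 6.425×10⁻⁴ mol.
Product: Φ × n_abs = 0.50 × 6.425×10⁻⁴ = 3.213×10⁻⁴ mol.
As a count: 3.213×10⁻⁴ × 6.022×10²³ = 1.93×10²⁰.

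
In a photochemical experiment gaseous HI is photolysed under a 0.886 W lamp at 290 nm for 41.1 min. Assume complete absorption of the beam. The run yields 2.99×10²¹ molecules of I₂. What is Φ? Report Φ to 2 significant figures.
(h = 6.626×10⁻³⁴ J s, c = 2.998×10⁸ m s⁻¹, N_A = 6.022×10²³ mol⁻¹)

Product: 2.99×10²¹ / 6.022×10²³ = 0.004965 mol.
Photon energy at 290 nm: hc/λ = (6.626×10⁻³⁴)(2.998×10⁸)/(290×10⁻⁹) = 6.850×10⁻¹⁹ J.
Energy delivered: (0.886 W)(2466 s) = 2185 J.
Photons incident: 2185 / 6.850×10⁻¹⁹ = 3.190×10²¹, i.e. 3.190×10²¹/6.022×10²³ = 0.005297 mol.
Φ = 0.004965 mol / 0.005297 mol photons = 0.94.

Φ = 0.94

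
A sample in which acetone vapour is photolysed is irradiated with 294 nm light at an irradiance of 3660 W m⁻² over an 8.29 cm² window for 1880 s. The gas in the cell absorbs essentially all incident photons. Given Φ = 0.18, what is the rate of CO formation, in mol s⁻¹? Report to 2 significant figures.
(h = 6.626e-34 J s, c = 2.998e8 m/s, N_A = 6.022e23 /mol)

1.3e-6 mol s⁻¹

Photon energy at 294 nm: hc/λ = (6.626e-34)(2.998e8)/(294e-9) = 6.757e-19 J.
Energy delivered: (3660 W m⁻²)(8.29e-4 m²)(1880 s) = 5704 J.
Photons incident: 5704 / 6.757e-19 = 8.442e21, i.e. 8.442e21/6.022e23 = 0.01402 mol.
Product formed: 0.18 × 0.01402 = 0.002524 mol.
Rate: 0.002524 / 1880 s = 1.3e-6 mol s⁻¹.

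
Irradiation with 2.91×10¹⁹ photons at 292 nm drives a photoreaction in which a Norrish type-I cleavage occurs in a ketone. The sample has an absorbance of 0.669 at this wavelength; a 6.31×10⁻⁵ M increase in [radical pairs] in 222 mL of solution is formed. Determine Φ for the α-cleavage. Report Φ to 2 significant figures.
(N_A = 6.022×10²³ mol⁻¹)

Product: (6.31×10⁻⁵ M)(0.222 L) = 1.401×10⁻⁵ mol.
Moles of photons: 2.91×10¹⁹ / 6.022×10²³ = 4.832×10⁻⁵ mol.
Fraction absorbed: 1 − 10^(−0.669) = 0.7857.
Photons absorbed: 0.7857 × 4.832×10⁻⁵ = 3.797×10⁻⁵ mol.
Φ = 1.401×10⁻⁵ mol / 3.797×10⁻⁵ mol photons = 0.37.

Φ = 0.37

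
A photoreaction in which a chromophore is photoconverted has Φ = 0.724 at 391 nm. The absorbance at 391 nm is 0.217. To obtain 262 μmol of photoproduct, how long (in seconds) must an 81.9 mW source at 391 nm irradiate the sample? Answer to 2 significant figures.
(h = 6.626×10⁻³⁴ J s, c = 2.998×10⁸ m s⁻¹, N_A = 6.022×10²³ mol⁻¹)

Product: 262 μmol = 2.62×10⁻⁴ mol.
Photons that must be absorbed: 2.62×10⁻⁴ / 0.724 = 3.619×10⁻⁴ mol.
Fraction absorbed: 1 − 10^(−0.217) = 0.3933.
Incident photons needed: 3.619×10⁻⁴ / 0.3933 = 9.202×10⁻⁴ mol.
Photon energy: hc/λ = 5.080×10⁻¹⁹ J; per mole, 3.059×10⁵ J mol⁻¹.
Energy required: 9.202×10⁻⁴ × 3.059×10⁵ = 281.5 J.
Time: 281.5 J / 0.0819 W = 3400 s.

t ≈ 3400 s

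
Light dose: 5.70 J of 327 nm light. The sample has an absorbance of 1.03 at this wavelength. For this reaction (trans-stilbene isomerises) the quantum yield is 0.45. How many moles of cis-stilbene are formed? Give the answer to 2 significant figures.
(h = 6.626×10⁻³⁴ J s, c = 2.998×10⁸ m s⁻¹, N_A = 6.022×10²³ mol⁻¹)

Photon energy at 327 nm: hc/λ = (6.626×10⁻³⁴)(2.998×10⁸)/(327×10⁻⁹) = 6.075×10⁻¹⁹ J.
Photons incident: 5.70 / 6.075×10⁻¹⁹ = 9.383×10¹⁸, i.e. 9.383×10¹⁸/6.022×10²³ = 1.558×10⁻⁵ mol.
Fraction absorbed: 1 − 10^(−1.03) = 0.9067.
Photons absorbed: 0.9067 × 1.558×10⁻⁵ = 1.413×10⁻⁵ mol.
Product: Φ × n_abs = 0.45 × 1.413×10⁻⁵ = 6.359×10⁻⁶ mol.

6.4×10⁻⁶ mol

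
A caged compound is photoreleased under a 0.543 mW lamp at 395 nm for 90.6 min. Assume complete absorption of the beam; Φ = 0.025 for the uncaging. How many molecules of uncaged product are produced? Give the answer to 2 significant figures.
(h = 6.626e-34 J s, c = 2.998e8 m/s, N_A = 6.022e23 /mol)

1.5e17 molecules

Photon energy at 395 nm: hc/λ = (6.626e-34)(2.998e8)/(395e-9) = 5.029e-19 J.
Energy delivered: (0.543 mW)(5436 s) = 2.952 J.
Photons incident: 2.952 / 5.029e-19 = 5.870e18, i.e. 5.870e18/6.022e23 = 9.748e-6 mol.
Product: Φ × n_abs = 0.025 × 9.748e-6 = 2.437e-7 mol.
As a count: 2.437e-7 × 6.022e23 = 1.5e17.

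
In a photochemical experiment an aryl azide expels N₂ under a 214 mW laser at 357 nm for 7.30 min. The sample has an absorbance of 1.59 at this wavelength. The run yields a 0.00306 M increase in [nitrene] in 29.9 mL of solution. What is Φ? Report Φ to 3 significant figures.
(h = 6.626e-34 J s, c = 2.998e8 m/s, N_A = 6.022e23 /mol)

Φ = 0.336

Product: (0.00306 M)(0.0299 L) = 9.149e-5 mol.
Photon energy at 357 nm: hc/λ = (6.626e-34)(2.998e8)/(357e-9) = 5.564e-19 J.
Energy delivered: (214 mW)(438 s) = 93.73 J.
Photons incident: 93.73 / 5.564e-19 = 1.685e20, i.e. 1.685e20/6.022e23 = 2.798e-4 mol.
Fraction absorbed: 1 − 10^(−1.59) = 0.9743.
Photons absorbed: 0.9743 × 2.798e-4 = 2.726e-4 mol.
Φ = 9.149e-5 mol / 2.726e-4 mol photons = 0.336.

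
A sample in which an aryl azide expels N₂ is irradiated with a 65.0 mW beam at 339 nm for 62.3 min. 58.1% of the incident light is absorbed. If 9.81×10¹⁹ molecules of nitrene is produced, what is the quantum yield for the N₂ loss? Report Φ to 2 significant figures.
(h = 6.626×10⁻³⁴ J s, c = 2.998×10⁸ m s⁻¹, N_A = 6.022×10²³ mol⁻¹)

Product: 9.81×10¹⁹ / 6.022×10²³ = 1.629×10⁻⁴ mol.
Photon energy at 339 nm: hc/λ = (6.626×10⁻³⁴)(2.998×10⁸)/(339×10⁻⁹) = 5.860×10⁻¹⁹ J.
Energy delivered: (65.0 mW)(3738 s) = 243.0 J.
Photons incident: 243.0 / 5.860×10⁻¹⁹ = 4.147×10²⁰, i.e. 4.147×10²⁰/6.022×10²³ = 6.886×10⁻⁴ mol.
Photons absorbed: 0.581 × 6.886×10⁻⁴ = 4.001×10⁻⁴ mol.
Φ = 1.629×10⁻⁴ mol / 4.001×10⁻⁴ mol photons = 0.41.

Φ = 0.41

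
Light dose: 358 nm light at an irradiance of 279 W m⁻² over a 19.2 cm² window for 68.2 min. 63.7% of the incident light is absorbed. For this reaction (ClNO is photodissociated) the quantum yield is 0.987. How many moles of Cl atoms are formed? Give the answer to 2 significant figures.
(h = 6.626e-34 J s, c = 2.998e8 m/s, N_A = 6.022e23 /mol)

Photon energy at 358 nm: hc/λ = (6.626e-34)(2.998e8)/(358e-9) = 5.549e-19 J.
Energy delivered: (279 W m⁻²)(19.2e-4 m²)(4092 s) = 2192 J.
Photons incident: 2192 / 5.549e-19 = 3.950e21, i.e. 3.950e21/6.022e23 = 0.006559 mol.
Photons absorbed: 0.637 × 0.006559 = 0.004178 mol.
Product: Φ × n_abs = 0.987 × 0.004178 = 0.004124 mol.

0.0041 mol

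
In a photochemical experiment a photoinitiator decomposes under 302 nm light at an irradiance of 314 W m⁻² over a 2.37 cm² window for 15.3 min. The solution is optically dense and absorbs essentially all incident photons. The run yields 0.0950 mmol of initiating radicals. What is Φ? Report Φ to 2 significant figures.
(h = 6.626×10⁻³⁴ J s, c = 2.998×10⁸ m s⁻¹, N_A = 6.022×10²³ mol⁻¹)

Product: 0.0950 mmol = 9.50×10⁻⁵ mol.
Photon energy at 302 nm: hc/λ = (6.626×10⁻³⁴)(2.998×10⁸)/(302×10⁻⁹) = 6.578×10⁻¹⁹ J.
Energy delivered: (314 W m⁻²)(2.37×10⁻⁴ m²)(918 s) = 68.32 J.
Photons incident: 68.32 / 6.578×10⁻¹⁹ = 1.039×10²⁰, i.e. 1.039×10²⁰/6.022×10²³ = 1.725×10⁻⁴ mol.
Φ = 9.50×10⁻⁵ mol / 1.725×10⁻⁴ mol photons = 0.55.

Φ = 0.55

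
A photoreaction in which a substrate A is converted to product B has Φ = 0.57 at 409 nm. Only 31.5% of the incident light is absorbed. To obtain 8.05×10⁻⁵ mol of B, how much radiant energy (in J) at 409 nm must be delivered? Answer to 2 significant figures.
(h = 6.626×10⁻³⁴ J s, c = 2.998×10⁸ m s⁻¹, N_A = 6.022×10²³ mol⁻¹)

Photons that must be absorbed: 8.05×10⁻⁵ / 0.57 = 1.412×10⁻⁴ mol.
Incident photons needed: 1.412×10⁻⁴ / 0.315 = 4.483×10⁻⁴ mol.
Photon energy: hc/λ = 4.857×10⁻¹⁹ J; per mole, 2.925×10⁵ J mol⁻¹.
Energy required: 4.483×10⁻⁴ × 2.925×10⁵ = 130 J.

130 J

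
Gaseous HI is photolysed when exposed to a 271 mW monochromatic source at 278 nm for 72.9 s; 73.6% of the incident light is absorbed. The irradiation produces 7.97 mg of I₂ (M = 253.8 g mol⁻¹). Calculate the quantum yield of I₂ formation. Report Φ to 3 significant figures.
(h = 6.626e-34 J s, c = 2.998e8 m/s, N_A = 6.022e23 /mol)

Product: 7.97 mg / 253.8 g mol⁻¹ = 3.140e-5 mol.
Photon energy at 278 nm: hc/λ = (6.626e-34)(2.998e8)/(278e-9) = 7.146e-19 J.
Energy delivered: (271 mW)(72.9 s) = 19.76 J.
Photons incident: 19.76 / 7.146e-19 = 2.765e19, i.e. 2.765e19/6.022e23 = 4.591e-5 mol.
Photons absorbed: 0.736 × 4.591e-5 = 3.379e-5 mol.
Φ = 3.140e-5 mol / 3.379e-5 mol photons = 0.929.

Φ = 0.929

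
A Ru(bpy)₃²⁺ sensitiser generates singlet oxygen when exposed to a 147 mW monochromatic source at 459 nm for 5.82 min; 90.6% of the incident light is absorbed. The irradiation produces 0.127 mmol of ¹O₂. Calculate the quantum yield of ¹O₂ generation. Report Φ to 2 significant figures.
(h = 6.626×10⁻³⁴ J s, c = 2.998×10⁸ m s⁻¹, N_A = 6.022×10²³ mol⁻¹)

Product: 0.127 mmol = 1.27×10⁻⁴ mol.
Photon energy at 459 nm: hc/λ = (6.626×10⁻³⁴)(2.998×10⁸)/(459×10⁻⁹) = 4.328×10⁻¹⁹ J.
Energy delivered: (147 mW)(349.2 s) = 51.33 J.
Photons incident: 51.33 / 4.328×10⁻¹⁹ = 1.186×10²⁰, i.e. 1.186×10²⁰/6.022×10²³ = 1.969×10⁻⁴ mol.
Photons absorbed: 0.906 × 1.969×10⁻⁴ = 1.784×10⁻⁴ mol.
Φ = 1.27×10⁻⁴ mol / 1.784×10⁻⁴ mol photons = 0.71.

Φ = 0.71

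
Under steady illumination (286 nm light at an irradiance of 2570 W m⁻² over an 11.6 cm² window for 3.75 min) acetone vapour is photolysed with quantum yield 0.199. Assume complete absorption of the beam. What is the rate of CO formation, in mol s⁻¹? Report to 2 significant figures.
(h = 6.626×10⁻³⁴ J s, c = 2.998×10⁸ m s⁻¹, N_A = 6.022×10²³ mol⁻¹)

Photon energy at 286 nm: hc/λ = (6.626×10⁻³⁴)(2.998×10⁸)/(286×10⁻⁹) = 6.946×10⁻¹⁹ J.
Energy delivered: (2570 W m⁻²)(11.6×10⁻⁴ m²)(225 s) = 670.8 J.
Photons incident: 670.8 / 6.946×10⁻¹⁹ = 9.657×10²⁰, i.e. 9.657×10²⁰/6.022×10²³ = 0.001604 mol.
Product formed: 0.199 × 0.001604 = 3.192×10⁻⁴ mol.
Rate: 3.192×10⁻⁴ / 225 s = 1.4×10⁻⁶ mol s⁻¹.

1.4×10⁻⁶ mol s⁻¹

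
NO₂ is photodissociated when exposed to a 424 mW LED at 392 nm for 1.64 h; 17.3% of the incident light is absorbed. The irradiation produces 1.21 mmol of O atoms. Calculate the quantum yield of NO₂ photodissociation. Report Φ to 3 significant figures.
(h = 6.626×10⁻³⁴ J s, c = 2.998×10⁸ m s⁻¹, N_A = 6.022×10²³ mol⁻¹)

Φ = 0.853

Product: 1.21 mmol = 0.00121 mol.
Photon energy at 392 nm: hc/λ = (6.626×10⁻³⁴)(2.998×10⁸)/(392×10⁻⁹) = 5.068×10⁻¹⁹ J.
Energy delivered: (424 mW)(5904 s) = 2503 J.
Photons incident: 2503 / 5.068×10⁻¹⁹ = 4.939×10²¹, i.e. 4.939×10²¹/6.022×10²³ = 0.008202 mol.
Photons absorbed: 0.173 × 0.008202 = 0.001419 mol.
Φ = 0.00121 mol / 0.001419 mol photons = 0.853.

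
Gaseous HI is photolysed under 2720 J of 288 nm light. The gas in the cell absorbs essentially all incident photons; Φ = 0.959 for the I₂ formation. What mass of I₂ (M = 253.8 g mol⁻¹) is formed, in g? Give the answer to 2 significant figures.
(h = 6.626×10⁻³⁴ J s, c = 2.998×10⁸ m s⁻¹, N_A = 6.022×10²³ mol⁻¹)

1.6 g

Photon energy at 288 nm: hc/λ = (6.626×10⁻³⁴)(2.998×10⁸)/(288×10⁻⁹) = 6.897×10⁻¹⁹ J.
Photons incident: 2720 / 6.897×10⁻¹⁹ = 3.944×10²¹, i.e. 3.944×10²¹/6.022×10²³ = 0.006549 mol.
Product: Φ × n_abs = 0.959 × 0.006549 = 0.006280 mol.
Mass: 0.006280 × 253.8 = 1.594 g = 1.6 g.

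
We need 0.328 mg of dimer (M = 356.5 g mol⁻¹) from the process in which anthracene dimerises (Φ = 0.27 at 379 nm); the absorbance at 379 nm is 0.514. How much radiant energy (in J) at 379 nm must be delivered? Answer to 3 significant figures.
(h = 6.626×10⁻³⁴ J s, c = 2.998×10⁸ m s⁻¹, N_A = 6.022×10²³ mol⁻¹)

Product: 0.328 mg / 356.5 g mol⁻¹ = 9.201×10⁻⁷ mol.
Photons that must be absorbed: 9.201×10⁻⁷ / 0.27 = 3.408×10⁻⁶ mol.
Fraction absorbed: 1 − 10^(−0.514) = 0.6938.
Incident photons needed: 3.408×10⁻⁶ / 0.6938 = 4.912×10⁻⁶ mol.
Photon energy: hc/λ = 5.241×10⁻¹⁹ J; per mole, 3.156×10⁵ J mol⁻¹.
Energy required: 4.912×10⁻⁶ × 3.156×10⁵ = 1.55 J.

1.55 J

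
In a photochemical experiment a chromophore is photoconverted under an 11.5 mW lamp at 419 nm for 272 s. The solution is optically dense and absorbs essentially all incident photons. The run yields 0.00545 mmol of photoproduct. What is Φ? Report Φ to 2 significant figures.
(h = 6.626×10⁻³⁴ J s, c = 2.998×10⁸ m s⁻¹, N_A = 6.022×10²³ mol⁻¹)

Product: 0.00545 mmol = 5.45×10⁻⁶ mol.
Photon energy at 419 nm: hc/λ = (6.626×10⁻³⁴)(2.998×10⁸)/(419×10⁻⁹) = 4.741×10⁻¹⁹ J.
Energy delivered: (11.5 mW)(272 s) = 3.128 J.
Photons incident: 3.128 / 4.741×10⁻¹⁹ = 6.598×10¹⁸, i.e. 6.598×10¹⁸/6.022×10²³ = 1.096×10⁻⁵ mol.
Φ = 5.45×10⁻⁶ mol / 1.096×10⁻⁵ mol photons = 0.50.

Φ = 0.50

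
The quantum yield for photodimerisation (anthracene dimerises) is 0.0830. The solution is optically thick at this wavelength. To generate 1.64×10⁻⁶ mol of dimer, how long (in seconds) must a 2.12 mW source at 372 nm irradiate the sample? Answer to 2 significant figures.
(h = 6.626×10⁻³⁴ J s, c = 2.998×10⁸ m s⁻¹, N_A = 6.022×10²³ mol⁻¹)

Photons that must be absorbed: 1.64×10⁻⁶ / 0.0830 = 1.976×10⁻⁵ mol.
Photon energy: hc/λ = 5.340×10⁻¹⁹ J; per mole, 3.216×10⁵ J mol⁻¹.
Energy required: 1.976×10⁻⁵ × 3.216×10⁵ = 6.355 J.
Time: 6.355 J / 0.00212 W = 3000 s.

t ≈ 3000 s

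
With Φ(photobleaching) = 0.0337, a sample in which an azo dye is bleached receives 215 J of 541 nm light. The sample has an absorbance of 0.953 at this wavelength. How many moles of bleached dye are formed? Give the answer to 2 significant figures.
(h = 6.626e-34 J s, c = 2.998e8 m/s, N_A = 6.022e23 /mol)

Photon energy at 541 nm: hc/λ = (6.626e-34)(2.998e8)/(541e-9) = 3.672e-19 J.
Photons incident: 215 / 3.672e-19 = 5.855e20, i.e. 5.855e20/6.022e23 = 9.723e-4 mol.
Fraction absorbed: 1 − 10^(−0.953) = 0.8886.
Photons absorbed: 0.8886 × 9.723e-4 = 8.640e-4 mol.
Product: Φ × n_abs = 0.0337 × 8.640e-4 = 2.912e-5 mol.

2.9e-5 mol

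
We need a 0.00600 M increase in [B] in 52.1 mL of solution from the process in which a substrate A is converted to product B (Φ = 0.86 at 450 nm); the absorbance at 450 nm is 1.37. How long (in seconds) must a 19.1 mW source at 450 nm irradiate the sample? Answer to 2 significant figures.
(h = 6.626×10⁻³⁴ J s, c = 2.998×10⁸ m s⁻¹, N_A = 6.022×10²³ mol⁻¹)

Product: (0.00600 M)(0.0521 L) = 3.126×10⁻⁴ mol.
Photons that must be absorbed: 3.126×10⁻⁴ / 0.86 = 3.635×10⁻⁴ mol.
Fraction absorbed: 1 − 10^(−1.37) = 0.9573.
Incident photons needed: 3.635×10⁻⁴ / 0.9573 = 3.797×10⁻⁴ mol.
Photon energy: hc/λ = 4.414×10⁻¹⁹ J; per mole, 2.658×10⁵ J mol⁻¹.
Energy required: 3.797×10⁻⁴ × 2.658×10⁵ = 100.9 J.
Time: 100.9 J / 0.0191 W = 5300 s.

t ≈ 5300 s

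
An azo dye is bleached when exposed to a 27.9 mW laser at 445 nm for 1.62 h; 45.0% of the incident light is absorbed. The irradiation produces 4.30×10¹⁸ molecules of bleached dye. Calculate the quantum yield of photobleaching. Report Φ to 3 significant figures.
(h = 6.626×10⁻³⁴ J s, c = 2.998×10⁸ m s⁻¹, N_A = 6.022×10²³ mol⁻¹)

Product: 4.30×10¹⁸ / 6.022×10²³ = 7.140×10⁻⁶ mol.
Photon energy at 445 nm: hc/λ = (6.626×10⁻³⁴)(2.998×10⁸)/(445×10⁻⁹) = 4.464×10⁻¹⁹ J.
Energy delivered: (27.9 mW)(5832 s) = 162.7 J.
Photons incident: 162.7 / 4.464×10⁻¹⁹ = 3.645×10²⁰, i.e. 3.645×10²⁰/6.022×10²³ = 6.053×10⁻⁴ mol.
Photons absorbed: 0.450 × 6.053×10⁻⁴ = 2.724×10⁻⁴ mol.
Φ = 7.140×10⁻⁶ mol / 2.724×10⁻⁴ mol photons = 0.0262.

Φ = 0.0262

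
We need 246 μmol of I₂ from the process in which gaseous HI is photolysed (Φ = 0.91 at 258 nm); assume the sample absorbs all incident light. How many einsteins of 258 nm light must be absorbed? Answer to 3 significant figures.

Product: 246 μmol = 2.46×10⁻⁴ mol.
Photons that must be absorbed: 2.46×10⁻⁴ / 0.91 = 2.703×10⁻⁴ mol.

2.70×10⁻⁴ einstein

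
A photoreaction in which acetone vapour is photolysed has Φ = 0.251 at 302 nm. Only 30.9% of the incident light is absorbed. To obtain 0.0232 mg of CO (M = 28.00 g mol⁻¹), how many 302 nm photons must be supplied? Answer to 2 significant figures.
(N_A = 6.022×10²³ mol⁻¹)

6.4×10¹⁸ photons

Product: 0.0232 mg / 28.00 g mol⁻¹ = 8.286×10⁻⁷ mol.
Photons that must be absorbed: 8.286×10⁻⁷ / 0.251 = 3.301×10⁻⁶ mol.
Incident photons needed: 3.301×10⁻⁶ / 0.309 = 1.068×10⁻⁵ mol.
Photon count: 1.068×10⁻⁵ × 6.022×10²³ = 6.4×10¹⁸.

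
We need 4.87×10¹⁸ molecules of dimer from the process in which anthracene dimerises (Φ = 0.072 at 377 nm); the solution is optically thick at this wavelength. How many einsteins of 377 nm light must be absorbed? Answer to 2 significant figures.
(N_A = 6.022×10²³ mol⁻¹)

1.1×10⁻⁴ einstein

Product: 4.87×10¹⁸ / 6.022×10²³ = 8.087×10⁻⁶ mol.
Photons that must be absorbed: 8.087×10⁻⁶ / 0.072 = 1.123×10⁻⁴ mol.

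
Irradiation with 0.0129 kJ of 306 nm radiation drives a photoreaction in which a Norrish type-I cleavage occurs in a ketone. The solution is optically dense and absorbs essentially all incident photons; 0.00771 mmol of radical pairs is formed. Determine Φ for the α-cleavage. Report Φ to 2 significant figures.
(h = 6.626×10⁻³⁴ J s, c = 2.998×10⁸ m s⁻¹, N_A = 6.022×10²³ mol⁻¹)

Φ = 0.23

Product: 0.00771 mmol = 7.71×10⁻⁶ mol.
Photon energy at 306 nm: hc/λ = (6.626×10⁻³⁴)(2.998×10⁸)/(306×10⁻⁹) = 6.492×10⁻¹⁹ J.
Incident energy: 0.0129 kJ = 12.9 J.
Photons incident: 12.9 / 6.492×10⁻¹⁹ = 1.987×10¹⁹, i.e. 1.987×10¹⁹/6.022×10²³ = 3.300×10⁻⁵ mol.
Φ = 7.71×10⁻⁶ mol / 3.300×10⁻⁵ mol photons = 0.23.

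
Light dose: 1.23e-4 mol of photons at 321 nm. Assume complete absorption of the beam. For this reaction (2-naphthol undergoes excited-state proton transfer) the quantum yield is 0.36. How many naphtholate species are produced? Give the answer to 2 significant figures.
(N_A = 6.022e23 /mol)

Product: Φ × n_abs = 0.36 × 1.23e-4 = 4.428e-5 mol.
As a count: 4.428e-5 × 6.022e23 = 2.7e19.

2.7e19 species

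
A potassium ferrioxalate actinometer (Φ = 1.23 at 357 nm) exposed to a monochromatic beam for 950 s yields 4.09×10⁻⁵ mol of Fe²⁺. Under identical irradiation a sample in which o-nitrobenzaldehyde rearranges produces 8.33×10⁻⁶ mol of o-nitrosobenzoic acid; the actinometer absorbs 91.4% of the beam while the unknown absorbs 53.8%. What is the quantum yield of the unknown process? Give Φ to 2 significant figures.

Φ = 0.43

Photons absorbed by the actinometer: 4.09×10⁻⁵ / 1.23 = 3.325×10⁻⁵ mol.
Incident flux: 3.325×10⁻⁵ / 0.914 = 3.638×10⁻⁵ einstein.
Absorbed by unknown: 0.538 × 3.638×10⁻⁵ = 1.957×10⁻⁵ mol.
Φ(unknown) = 8.33×10⁻⁶ / 1.957×10⁻⁵ = 0.43.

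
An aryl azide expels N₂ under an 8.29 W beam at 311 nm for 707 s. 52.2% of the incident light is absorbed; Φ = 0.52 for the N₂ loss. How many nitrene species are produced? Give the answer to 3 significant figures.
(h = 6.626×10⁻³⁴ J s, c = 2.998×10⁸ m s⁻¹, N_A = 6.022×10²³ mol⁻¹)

2.49×10²¹ species

Photon energy at 311 nm: hc/λ = (6.626×10⁻³⁴)(2.998×10⁸)/(311×10⁻⁹) = 6.387×10⁻¹⁹ J.
Energy delivered: (8.29 W)(707 s) = 5861 J.
Photons incident: 5861 / 6.387×10⁻¹⁹ = 9.176×10²¹, i.e. 9.176×10²¹/6.022×10²³ = 0.01524 mol.
Photons absorbed: 0.522 × 0.01524 = 0.007955 mol.
Product: Φ × n_abs = 0.52 × 0.007955 = 0.004137 mol.
As a count: 0.004137 × 6.022×10²³ = 2.49×10²¹.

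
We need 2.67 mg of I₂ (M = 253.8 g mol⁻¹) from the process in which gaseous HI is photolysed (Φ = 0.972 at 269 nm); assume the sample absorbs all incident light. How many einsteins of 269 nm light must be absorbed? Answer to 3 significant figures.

Product: 2.67 mg / 253.8 g mol⁻¹ = 1.052e-5 mol.
Photons that must be absorbed: 1.052e-5 / 0.972 = 1.082e-5 mol.

1.08e-5 einstein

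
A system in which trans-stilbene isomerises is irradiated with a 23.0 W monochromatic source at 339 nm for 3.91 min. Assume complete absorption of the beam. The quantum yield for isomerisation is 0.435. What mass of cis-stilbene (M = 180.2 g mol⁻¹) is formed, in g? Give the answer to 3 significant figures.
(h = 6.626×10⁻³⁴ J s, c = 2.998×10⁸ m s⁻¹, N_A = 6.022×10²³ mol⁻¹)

Photon energy at 339 nm: hc/λ = (6.626×10⁻³⁴)(2.998×10⁸)/(339×10⁻⁹) = 5.860×10⁻¹⁹ J.
Energy delivered: (23.0 W)(234.6 s) = 5396 J.
Photons incident: 5396 / 5.860×10⁻¹⁹ = 9.208×10²¹, i.e. 9.208×10²¹/6.022×10²³ = 0.01529 mol.
Product: Φ × n_abs = 0.435 × 0.01529 = 0.006651 mol.
Mass: 0.006651 × 180.2 = 1.199 g = 1.20 g.

1.20 g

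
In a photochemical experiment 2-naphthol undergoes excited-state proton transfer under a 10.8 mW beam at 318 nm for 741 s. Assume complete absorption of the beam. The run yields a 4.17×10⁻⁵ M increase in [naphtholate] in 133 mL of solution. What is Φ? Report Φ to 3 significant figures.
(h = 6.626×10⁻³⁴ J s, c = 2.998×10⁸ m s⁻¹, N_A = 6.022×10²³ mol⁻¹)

Φ = 0.261

Product: (4.17×10⁻⁵ M)(0.133 L) = 5.546×10⁻⁶ mol.
Photon energy at 318 nm: hc/λ = (6.626×10⁻³⁴)(2.998×10⁸)/(318×10⁻⁹) = 6.247×10⁻¹⁹ J.
Energy delivered: (10.8 mW)(741 s) = 8.003 J.
Photons incident: 8.003 / 6.247×10⁻¹⁹ = 1.281×10¹⁹, i.e. 1.281×10¹⁹/6.022×10²³ = 2.127×10⁻⁵ mol.
Φ = 5.546×10⁻⁶ mol / 2.127×10⁻⁵ mol photons = 0.261.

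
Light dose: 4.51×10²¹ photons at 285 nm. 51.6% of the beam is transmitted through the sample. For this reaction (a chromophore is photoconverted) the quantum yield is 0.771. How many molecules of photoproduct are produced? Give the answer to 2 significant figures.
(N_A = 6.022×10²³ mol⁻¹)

1.7×10²¹ molecules

Moles of photons: 4.51×10²¹ / 6.022×10²³ = 0.007489 mol.
Fraction absorbed: 1 − 51.6/100 = 0.4840.
Photons absorbed: 0.4840 × 0.007489 = 0.003625 mol.
Product: Φ × n_abs = 0.771 × 0.003625 = 0.002795 mol.
As a count: 0.002795 × 6.022×10²³ = 1.7×10²¹.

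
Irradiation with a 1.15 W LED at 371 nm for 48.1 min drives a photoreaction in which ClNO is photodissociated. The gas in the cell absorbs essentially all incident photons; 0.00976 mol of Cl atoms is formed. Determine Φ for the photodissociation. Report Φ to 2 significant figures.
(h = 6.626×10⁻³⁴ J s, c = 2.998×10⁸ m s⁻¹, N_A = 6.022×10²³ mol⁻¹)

Photon energy at 371 nm: hc/λ = (6.626×10⁻³⁴)(2.998×10⁸)/(371×10⁻⁹) = 5.354×10⁻¹⁹ J.
Energy delivered: (1.15 W)(2886 s) = 3319 J.
Photons incident: 3319 / 5.354×10⁻¹⁹ = 6.199×10²¹, i.e. 6.199×10²¹/6.022×10²³ = 0.01029 mol.
Φ = 0.00976 mol / 0.01029 mol photons = 0.95.

Φ = 0.95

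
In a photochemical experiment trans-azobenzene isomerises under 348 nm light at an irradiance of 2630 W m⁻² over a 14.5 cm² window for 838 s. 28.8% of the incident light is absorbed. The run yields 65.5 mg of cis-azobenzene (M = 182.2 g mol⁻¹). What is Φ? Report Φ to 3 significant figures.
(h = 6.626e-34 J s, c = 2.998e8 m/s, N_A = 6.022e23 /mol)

Product: 65.5 mg / 182.2 g mol⁻¹ = 3.595e-4 mol.
Photon energy at 348 nm: hc/λ = (6.626e-34)(2.998e8)/(348e-9) = 5.708e-19 J.
Energy delivered: (2630 W m⁻²)(14.5e-4 m²)(838 s) = 3196 J.
Photons incident: 3196 / 5.708e-19 = 5.599e21, i.e. 5.599e21/6.022e23 = 0.009298 mol.
Photons absorbed: 0.288 × 0.009298 = 0.002678 mol.
Φ = 3.595e-4 mol / 0.002678 mol photons = 0.134.

Φ = 0.134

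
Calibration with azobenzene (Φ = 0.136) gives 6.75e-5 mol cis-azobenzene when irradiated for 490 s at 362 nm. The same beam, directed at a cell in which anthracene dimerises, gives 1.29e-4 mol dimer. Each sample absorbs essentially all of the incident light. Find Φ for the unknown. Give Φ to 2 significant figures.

Photons absorbed by the actinometer: 6.75e-5 / 0.136 = 4.963e-4 mol.
Φ(unknown) = 1.29e-4 / 4.963e-4 = 0.26.

Φ = 0.26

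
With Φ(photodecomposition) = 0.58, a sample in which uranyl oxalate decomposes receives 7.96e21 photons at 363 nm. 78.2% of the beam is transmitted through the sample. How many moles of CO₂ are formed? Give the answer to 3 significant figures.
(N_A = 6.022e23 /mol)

0.00167 mol

Moles of photons: 7.96e21 / 6.022e23 = 0.01322 mol.
Fraction absorbed: 1 − 78.2/100 = 0.2180.
Photons absorbed: 0.2180 × 0.01322 = 0.002882 mol.
Product: Φ × n_abs = 0.58 × 0.002882 = 0.001672 mol.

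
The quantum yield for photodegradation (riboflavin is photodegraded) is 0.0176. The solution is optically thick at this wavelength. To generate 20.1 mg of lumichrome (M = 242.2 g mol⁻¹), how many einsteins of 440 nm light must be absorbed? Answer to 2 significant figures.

0.0047 einstein

Product: 20.1 mg / 242.2 g mol⁻¹ = 8.299e-5 mol.
Photons that must be absorbed: 8.299e-5 / 0.0176 = 0.004715 mol.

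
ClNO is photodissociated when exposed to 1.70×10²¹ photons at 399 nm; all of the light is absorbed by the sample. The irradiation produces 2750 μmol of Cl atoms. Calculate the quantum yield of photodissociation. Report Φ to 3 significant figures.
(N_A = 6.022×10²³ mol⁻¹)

Product: 2750 μmol = 0.00275 mol.
Moles of photons: 1.70×10²¹ / 6.022×10²³ = 0.002823 mol.
Φ = 0.00275 mol / 0.002823 mol photons = 0.974.

Φ = 0.974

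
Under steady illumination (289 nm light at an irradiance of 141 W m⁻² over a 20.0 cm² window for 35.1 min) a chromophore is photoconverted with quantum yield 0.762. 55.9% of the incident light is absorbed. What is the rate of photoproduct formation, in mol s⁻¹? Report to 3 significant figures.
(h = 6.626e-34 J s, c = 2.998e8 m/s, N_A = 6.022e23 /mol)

Photon energy at 289 nm: hc/λ = (6.626e-34)(2.998e8)/(289e-9) = 6.874e-19 J.
Energy delivered: (141 W m⁻²)(20.0e-4 m²)(2106 s) = 593.9 J.
Photons incident: 593.9 / 6.874e-19 = 8.640e20, i.e. 8.640e20/6.022e23 = 0.001435 mol.
Photons absorbed: 0.559 × 0.001435 = 8.022e-4 mol.
Product formed: 0.762 × 8.022e-4 = 6.113e-4 mol.
Rate: 6.113e-4 / 2106 s = 2.90e-7 mol s⁻¹.

2.90e-7 mol s⁻¹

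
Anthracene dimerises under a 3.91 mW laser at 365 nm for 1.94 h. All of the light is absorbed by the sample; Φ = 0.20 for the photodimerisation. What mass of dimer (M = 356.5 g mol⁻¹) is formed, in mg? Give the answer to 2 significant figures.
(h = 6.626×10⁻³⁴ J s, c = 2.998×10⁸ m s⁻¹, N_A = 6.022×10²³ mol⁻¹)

5.9 mg

Photon energy at 365 nm: hc/λ = (6.626×10⁻³⁴)(2.998×10⁸)/(365×10⁻⁹) = 5.442×10⁻¹⁹ J.
Energy delivered: (3.91 mW)(6984 s) = 27.31 J.
Photons incident: 27.31 / 5.442×10⁻¹⁹ = 5.018×10¹⁹, i.e. 5.018×10¹⁹/6.022×10²³ = 8.333×10⁻⁵ mol.
Product: Φ × n_abs = 0.20 × 8.333×10⁻⁵ = 1.667×10⁻⁵ mol.
Mass: 1.667×10⁻⁵ × 356.5 = 0.005943 g = 5.9 mg.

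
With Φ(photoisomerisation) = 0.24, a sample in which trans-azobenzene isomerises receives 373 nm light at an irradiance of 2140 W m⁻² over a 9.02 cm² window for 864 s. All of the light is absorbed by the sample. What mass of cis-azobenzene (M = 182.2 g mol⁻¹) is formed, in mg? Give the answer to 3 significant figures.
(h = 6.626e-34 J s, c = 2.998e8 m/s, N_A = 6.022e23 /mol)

227 mg

Photon energy at 373 nm: hc/λ = (6.626e-34)(2.998e8)/(373e-9) = 5.326e-19 J.
Energy delivered: (2140 W m⁻²)(9.02e-4 m²)(864 s) = 1668 J.
Photons incident: 1668 / 5.326e-19 = 3.132e21, i.e. 3.132e21/6.022e23 = 0.005201 mol.
Product: Φ × n_abs = 0.24 × 0.005201 = 0.001248 mol.
Mass: 0.001248 × 182.2 = 0.2274 g = 227 mg.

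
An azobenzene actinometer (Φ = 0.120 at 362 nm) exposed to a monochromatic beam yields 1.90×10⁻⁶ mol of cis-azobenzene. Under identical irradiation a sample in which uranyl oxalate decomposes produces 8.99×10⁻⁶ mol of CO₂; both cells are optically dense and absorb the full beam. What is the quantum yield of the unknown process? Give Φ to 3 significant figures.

Photons absorbed by the actinometer: 1.90×10⁻⁶ / 0.120 = 1.583×10⁻⁵ mol.
Φ(unknown) = 8.99×10⁻⁶ / 1.583×10⁻⁵ = 0.568.

Φ = 0.568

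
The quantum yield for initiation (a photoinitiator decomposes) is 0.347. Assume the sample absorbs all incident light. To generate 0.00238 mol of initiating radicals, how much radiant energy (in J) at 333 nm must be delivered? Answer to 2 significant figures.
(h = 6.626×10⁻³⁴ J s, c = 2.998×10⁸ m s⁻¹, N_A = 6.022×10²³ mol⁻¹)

Photons that must be absorbed: 0.00238 / 0.347 = 0.006859 mol.
Photon energy: hc/λ = 5.965×10⁻¹⁹ J; per mole, 3.592×10⁵ J mol⁻¹.
Energy required: 0.006859 × 3.592×10⁵ = 2500 J.

2500 J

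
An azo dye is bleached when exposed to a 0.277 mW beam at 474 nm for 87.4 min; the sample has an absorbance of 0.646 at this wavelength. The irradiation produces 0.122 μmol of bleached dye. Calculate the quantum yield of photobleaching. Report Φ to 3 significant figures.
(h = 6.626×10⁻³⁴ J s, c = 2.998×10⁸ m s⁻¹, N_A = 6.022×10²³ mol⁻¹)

Φ = 0.0274

Product: 0.122 μmol = 1.22×10⁻⁷ mol.
Photon energy at 474 nm: hc/λ = (6.626×10⁻³⁴)(2.998×10⁸)/(474×10⁻⁹) = 4.191×10⁻¹⁹ J.
Energy delivered: (0.277 mW)(5244 s) = 1.453 J.
Photons incident: 1.453 / 4.191×10⁻¹⁹ = 3.467×10¹⁸, i.e. 3.467×10¹⁸/6.022×10²³ = 5.757×10⁻⁶ mol.
Fraction absorbed: 1 − 10^(−0.646) = 0.7741.
Photons absorbed: 0.7741 × 5.757×10⁻⁶ = 4.456×10⁻⁶ mol.
Φ = 1.22×10⁻⁷ mol / 4.456×10⁻⁶ mol photons = 0.0274.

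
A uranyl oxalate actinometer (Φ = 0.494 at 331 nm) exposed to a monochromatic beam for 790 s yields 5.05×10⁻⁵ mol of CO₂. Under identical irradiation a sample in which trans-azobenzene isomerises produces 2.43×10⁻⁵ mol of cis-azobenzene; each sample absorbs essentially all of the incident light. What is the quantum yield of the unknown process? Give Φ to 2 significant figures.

Φ = 0.24

Photons absorbed by the actinometer: 5.05×10⁻⁵ / 0.494 = 1.022×10⁻⁴ mol.
Φ(unknown) = 2.43×10⁻⁵ / 1.022×10⁻⁴ = 0.24.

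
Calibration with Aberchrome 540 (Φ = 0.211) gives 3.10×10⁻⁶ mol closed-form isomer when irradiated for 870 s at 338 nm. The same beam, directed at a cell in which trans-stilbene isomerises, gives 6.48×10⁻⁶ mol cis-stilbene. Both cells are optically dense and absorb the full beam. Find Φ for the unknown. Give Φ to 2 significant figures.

Photons absorbed by the actinometer: 3.10×10⁻⁶ / 0.211 = 1.469×10⁻⁵ mol.
Φ(unknown) = 6.48×10⁻⁶ / 1.469×10⁻⁵ = 0.44.

Φ = 0.44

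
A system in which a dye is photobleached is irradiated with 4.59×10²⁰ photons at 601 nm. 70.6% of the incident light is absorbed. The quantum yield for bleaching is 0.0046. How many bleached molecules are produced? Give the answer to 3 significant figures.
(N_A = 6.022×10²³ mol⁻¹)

1.49×10¹⁸ bleached molecules

Moles of photons: 4.59×10²⁰ / 6.022×10²³ = 7.622×10⁻⁴ mol.
Photons absorbed: 0.706 × 7.622×10⁻⁴ = 5.381×10⁻⁴ mol.
Product: Φ × n_abs = 0.0046 × 5.381×10⁻⁴ = 2.475×10⁻⁶ mol.
As a count: 2.475×10⁻⁶ × 6.022×10²³ = 1.49×10¹⁸.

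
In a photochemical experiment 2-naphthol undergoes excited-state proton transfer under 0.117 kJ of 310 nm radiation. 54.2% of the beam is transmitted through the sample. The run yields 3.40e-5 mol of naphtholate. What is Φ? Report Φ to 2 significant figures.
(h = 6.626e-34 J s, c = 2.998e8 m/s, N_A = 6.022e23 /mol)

Φ = 0.24

Photon energy at 310 nm: hc/λ = (6.626e-34)(2.998e8)/(310e-9) = 6.408e-19 J.
Incident energy: 0.117 kJ = 117 J.
Photons incident: 117 / 6.408e-19 = 1.826e20, i.e. 1.826e20/6.022e23 = 3.032e-4 mol.
Fraction absorbed: 1 − 54.2/100 = 0.4580.
Photons absorbed: 0.4580 × 3.032e-4 = 1.389e-4 mol.
Φ = 3.40e-5 mol / 1.389e-4 mol photons = 0.24.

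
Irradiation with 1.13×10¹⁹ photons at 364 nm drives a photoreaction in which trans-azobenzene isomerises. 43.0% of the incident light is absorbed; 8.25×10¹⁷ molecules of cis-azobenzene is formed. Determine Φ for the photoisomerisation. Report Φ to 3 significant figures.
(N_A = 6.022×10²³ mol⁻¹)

Φ = 0.170

Product: 8.25×10¹⁷ / 6.022×10²³ = 1.370×10⁻⁶ mol.
Moles of photons: 1.13×10¹⁹ / 6.022×10²³ = 1.876×10⁻⁵ mol.
Photons absorbed: 0.430 × 1.876×10⁻⁵ = 8.067×10⁻⁶ mol.
Φ = 1.370×10⁻⁶ mol / 8.067×10⁻⁶ mol photons = 0.170.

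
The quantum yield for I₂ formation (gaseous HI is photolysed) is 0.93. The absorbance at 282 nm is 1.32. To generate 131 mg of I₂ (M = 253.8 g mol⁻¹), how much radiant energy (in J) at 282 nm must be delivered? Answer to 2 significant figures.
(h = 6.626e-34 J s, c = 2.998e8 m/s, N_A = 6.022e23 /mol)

Product: 131 mg / 253.8 g mol⁻¹ = 5.162e-4 mol.
Photons that must be absorbed: 5.162e-4 / 0.93 = 5.551e-4 mol.
Fraction absorbed: 1 − 10^(−1.32) = 0.9521.
Incident photons needed: 5.551e-4 / 0.9521 = 5.830e-4 mol.
Photon energy: hc/λ = 7.044e-19 J; per mole, 4.242e5 J mol⁻¹.
Energy required: 5.830e-4 × 4.242e5 = 250 J.

250 J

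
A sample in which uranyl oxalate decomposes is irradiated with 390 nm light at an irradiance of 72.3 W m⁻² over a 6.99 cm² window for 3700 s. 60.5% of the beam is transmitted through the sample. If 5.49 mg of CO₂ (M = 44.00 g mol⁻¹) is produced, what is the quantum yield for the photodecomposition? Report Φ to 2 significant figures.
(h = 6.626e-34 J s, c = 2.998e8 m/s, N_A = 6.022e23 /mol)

Product: 5.49 mg / 44.00 g mol⁻¹ = 1.248e-4 mol.
Photon energy at 390 nm: hc/λ = (6.626e-34)(2.998e8)/(390e-9) = 5.094e-19 J.
Energy delivered: (72.3 W m⁻²)(6.99e-4 m²)(3700 s) = 187.0 J.
Photons incident: 187.0 / 5.094e-19 = 3.671e20, i.e. 3.671e20/6.022e23 = 6.096e-4 mol.
Fraction absorbed: 1 − 60.5/100 = 0.3950.
Photons absorbed: 0.3950 × 6.096e-4 = 2.408e-4 mol.
Φ = 1.248e-4 mol / 2.408e-4 mol photons = 0.52.

Φ = 0.52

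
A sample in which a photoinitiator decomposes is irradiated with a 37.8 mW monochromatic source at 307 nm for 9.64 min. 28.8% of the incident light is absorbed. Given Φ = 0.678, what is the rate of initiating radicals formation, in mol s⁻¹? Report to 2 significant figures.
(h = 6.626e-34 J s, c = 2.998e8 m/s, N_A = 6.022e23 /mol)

1.9e-8 mol s⁻¹

Photon energy at 307 nm: hc/λ = (6.626e-34)(2.998e8)/(307e-9) = 6.471e-19 J.
Energy delivered: (37.8 mW)(578.4 s) = 21.86 J.
Photons incident: 21.86 / 6.471e-19 = 3.378e19, i.e. 3.378e19/6.022e23 = 5.609e-5 mol.
Photons absorbed: 0.288 × 5.609e-5 = 1.615e-5 mol.
Product formed: 0.678 × 1.615e-5 = 1.095e-5 mol.
Rate: 1.095e-5 / 578.4 s = 1.9e-8 mol s⁻¹.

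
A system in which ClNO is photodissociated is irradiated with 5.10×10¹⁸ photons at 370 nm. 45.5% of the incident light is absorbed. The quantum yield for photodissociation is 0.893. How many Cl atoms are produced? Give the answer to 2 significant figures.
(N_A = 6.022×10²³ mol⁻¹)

2.1×10¹⁸ atoms

Moles of photons: 5.10×10¹⁸ / 6.022×10²³ = 8.469×10⁻⁶ mol.
Photons absorbed: 0.455 × 8.469×10⁻⁶ = 3.853×10⁻⁶ mol.
Product: Φ × n_abs = 0.893 × 3.853×10⁻⁶ = 3.441×10⁻⁶ mol.
As a count: 3.441×10⁻⁶ × 6.022×10²³ = 2.1×10¹⁸.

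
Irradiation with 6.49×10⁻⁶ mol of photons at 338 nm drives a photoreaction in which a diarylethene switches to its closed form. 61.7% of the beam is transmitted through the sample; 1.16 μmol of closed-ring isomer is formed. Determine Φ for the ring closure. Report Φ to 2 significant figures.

Product: 1.16 μmol = 1.16×10⁻⁶ mol.
Fraction absorbed: 1 − 61.7/100 = 0.3830.
Photons absorbed: 0.3830 × 6.49×10⁻⁶ = 2.486×10⁻⁶ mol.
Φ = 1.16×10⁻⁶ mol / 2.486×10⁻⁶ mol photons = 0.47.

Φ = 0.47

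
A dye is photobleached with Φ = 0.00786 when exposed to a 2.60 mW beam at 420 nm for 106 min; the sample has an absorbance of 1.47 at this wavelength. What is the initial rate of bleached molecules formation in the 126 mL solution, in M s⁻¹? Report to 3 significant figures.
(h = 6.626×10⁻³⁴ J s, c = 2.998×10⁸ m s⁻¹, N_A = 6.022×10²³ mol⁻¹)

Photon energy at 420 nm: hc/λ = (6.626×10⁻³⁴)(2.998×10⁸)/(420×10⁻⁹) = 4.730×10⁻¹⁹ J.
Energy delivered: (2.60 mW)(6360 s) = 16.54 J.
Photons incident: 16.54 / 4.730×10⁻¹⁹ = 3.497×10¹⁹, i.e. 3.497×10¹⁹/6.022×10²³ = 5.807×10⁻⁵ mol.
Fraction absorbed: 1 − 10^(−1.47) = 0.9661.
Photons absorbed: 0.9661 × 5.807×10⁻⁵ = 5.610×10⁻⁵ mol.
Product formed: 0.00786 × 5.610×10⁻⁵ = 4.409×10⁻⁷ mol.
Rate: 4.409×10⁻⁷ mol / (6360 s × 0.126 L) = 5.50×10⁻¹⁰ M s⁻¹.

5.50×10⁻¹⁰ M s⁻¹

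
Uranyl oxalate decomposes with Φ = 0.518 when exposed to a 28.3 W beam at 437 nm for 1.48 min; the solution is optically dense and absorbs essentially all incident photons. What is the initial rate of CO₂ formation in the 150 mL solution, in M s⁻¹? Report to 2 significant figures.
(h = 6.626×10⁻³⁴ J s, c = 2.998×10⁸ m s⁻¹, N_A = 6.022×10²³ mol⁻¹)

3.6×10⁻⁴ M s⁻¹

Photon energy at 437 nm: hc/λ = (6.626×10⁻³⁴)(2.998×10⁸)/(437×10⁻⁹) = 4.546×10⁻¹⁹ J.
Energy delivered: (28.3 W)(88.8 s) = 2513 J.
Photons incident: 2513 / 4.546×10⁻¹⁹ = 5.528×10²¹, i.e. 5.528×10²¹/6.022×10²³ = 0.009180 mol.
Product formed: 0.518 × 0.009180 = 0.004755 mol.
Rate: 0.004755 mol / (88.8 s × 0.15 L) = 3.6×10⁻⁴ M s⁻¹.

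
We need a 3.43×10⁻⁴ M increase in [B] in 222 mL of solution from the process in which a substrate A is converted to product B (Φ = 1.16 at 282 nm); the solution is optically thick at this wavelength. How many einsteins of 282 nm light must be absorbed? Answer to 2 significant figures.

Product: (3.43×10⁻⁴ M)(0.222 L) = 7.615×10⁻⁵ mol.
Photons that must be absorbed: 7.615×10⁻⁵ / 1.16 = 6.565×10⁻⁵ mol.

6.6×10⁻⁵ einstein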